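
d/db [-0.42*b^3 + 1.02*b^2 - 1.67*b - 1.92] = -1.26*b^2 + 2.04*b - 1.67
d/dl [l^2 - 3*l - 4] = 2*l - 3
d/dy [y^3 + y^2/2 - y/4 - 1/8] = 3*y^2 + y - 1/4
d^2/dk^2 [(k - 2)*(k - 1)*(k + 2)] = 6*k - 2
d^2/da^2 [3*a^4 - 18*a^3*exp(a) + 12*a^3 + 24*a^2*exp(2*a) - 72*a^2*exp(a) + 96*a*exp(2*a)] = -18*a^3*exp(a) + 96*a^2*exp(2*a) - 180*a^2*exp(a) + 36*a^2 + 576*a*exp(2*a) - 396*a*exp(a) + 72*a + 432*exp(2*a) - 144*exp(a)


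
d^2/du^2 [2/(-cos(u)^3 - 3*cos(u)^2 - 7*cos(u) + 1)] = -((31*cos(u) + 24*cos(2*u) + 9*cos(3*u))*(cos(u)^3 + 3*cos(u)^2 + 7*cos(u) - 1)/2 + 4*(3*cos(u)^2 + 6*cos(u) + 7)^2*sin(u)^2)/(cos(u)^3 + 3*cos(u)^2 + 7*cos(u) - 1)^3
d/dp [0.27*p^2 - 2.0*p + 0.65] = 0.54*p - 2.0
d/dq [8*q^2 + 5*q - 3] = 16*q + 5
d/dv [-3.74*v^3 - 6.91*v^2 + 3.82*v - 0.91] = -11.22*v^2 - 13.82*v + 3.82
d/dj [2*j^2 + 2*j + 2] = 4*j + 2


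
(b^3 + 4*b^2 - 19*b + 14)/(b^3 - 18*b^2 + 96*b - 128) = (b^2 + 6*b - 7)/(b^2 - 16*b + 64)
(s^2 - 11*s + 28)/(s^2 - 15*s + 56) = (s - 4)/(s - 8)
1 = 1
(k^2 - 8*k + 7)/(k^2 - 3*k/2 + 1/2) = 2*(k - 7)/(2*k - 1)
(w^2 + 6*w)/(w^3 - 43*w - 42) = w/(w^2 - 6*w - 7)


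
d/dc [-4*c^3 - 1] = -12*c^2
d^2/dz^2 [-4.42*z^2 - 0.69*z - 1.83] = -8.84000000000000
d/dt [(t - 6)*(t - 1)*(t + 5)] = 3*t^2 - 4*t - 29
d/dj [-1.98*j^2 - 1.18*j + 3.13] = -3.96*j - 1.18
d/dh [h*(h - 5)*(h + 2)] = 3*h^2 - 6*h - 10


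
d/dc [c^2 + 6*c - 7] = 2*c + 6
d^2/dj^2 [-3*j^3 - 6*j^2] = -18*j - 12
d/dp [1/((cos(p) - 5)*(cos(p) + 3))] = 2*(cos(p) - 1)*sin(p)/((cos(p) - 5)^2*(cos(p) + 3)^2)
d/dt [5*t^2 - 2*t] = 10*t - 2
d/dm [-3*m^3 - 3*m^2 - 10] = 3*m*(-3*m - 2)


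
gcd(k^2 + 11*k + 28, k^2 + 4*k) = k + 4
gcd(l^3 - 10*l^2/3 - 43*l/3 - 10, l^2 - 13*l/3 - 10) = l^2 - 13*l/3 - 10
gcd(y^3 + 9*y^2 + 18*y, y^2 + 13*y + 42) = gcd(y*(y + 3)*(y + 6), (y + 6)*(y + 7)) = y + 6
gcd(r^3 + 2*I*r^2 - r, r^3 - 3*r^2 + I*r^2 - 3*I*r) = r^2 + I*r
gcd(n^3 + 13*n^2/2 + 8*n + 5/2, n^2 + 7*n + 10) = n + 5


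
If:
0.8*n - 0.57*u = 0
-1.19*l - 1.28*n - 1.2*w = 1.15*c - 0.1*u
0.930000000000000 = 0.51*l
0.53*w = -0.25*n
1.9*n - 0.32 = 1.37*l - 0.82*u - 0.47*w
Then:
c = -2.38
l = 1.82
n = 1.00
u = 1.40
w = -0.47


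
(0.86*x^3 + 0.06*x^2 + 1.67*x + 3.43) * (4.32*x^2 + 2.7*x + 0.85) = 3.7152*x^5 + 2.5812*x^4 + 8.1074*x^3 + 19.3776*x^2 + 10.6805*x + 2.9155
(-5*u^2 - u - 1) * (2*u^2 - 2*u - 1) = -10*u^4 + 8*u^3 + 5*u^2 + 3*u + 1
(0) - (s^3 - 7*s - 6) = -s^3 + 7*s + 6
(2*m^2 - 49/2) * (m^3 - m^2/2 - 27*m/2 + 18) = 2*m^5 - m^4 - 103*m^3/2 + 193*m^2/4 + 1323*m/4 - 441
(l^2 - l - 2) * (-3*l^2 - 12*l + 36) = -3*l^4 - 9*l^3 + 54*l^2 - 12*l - 72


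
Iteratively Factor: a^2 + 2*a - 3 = (a - 1)*(a + 3)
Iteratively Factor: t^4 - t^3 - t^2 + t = (t - 1)*(t^3 - t) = t*(t - 1)*(t^2 - 1) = t*(t - 1)*(t + 1)*(t - 1)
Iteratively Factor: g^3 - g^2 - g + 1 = (g + 1)*(g^2 - 2*g + 1) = (g - 1)*(g + 1)*(g - 1)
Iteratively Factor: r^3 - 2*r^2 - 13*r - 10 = (r + 1)*(r^2 - 3*r - 10) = (r - 5)*(r + 1)*(r + 2)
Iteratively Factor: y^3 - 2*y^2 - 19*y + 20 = (y - 5)*(y^2 + 3*y - 4) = (y - 5)*(y - 1)*(y + 4)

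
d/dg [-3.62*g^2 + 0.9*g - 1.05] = 0.9 - 7.24*g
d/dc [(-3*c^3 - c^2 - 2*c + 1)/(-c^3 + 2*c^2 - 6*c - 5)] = (-7*c^4 + 32*c^3 + 58*c^2 + 6*c + 16)/(c^6 - 4*c^5 + 16*c^4 - 14*c^3 + 16*c^2 + 60*c + 25)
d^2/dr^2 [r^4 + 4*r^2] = 12*r^2 + 8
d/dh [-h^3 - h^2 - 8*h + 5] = -3*h^2 - 2*h - 8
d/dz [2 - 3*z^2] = -6*z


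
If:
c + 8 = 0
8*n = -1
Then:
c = -8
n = -1/8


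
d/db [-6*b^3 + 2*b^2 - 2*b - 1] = -18*b^2 + 4*b - 2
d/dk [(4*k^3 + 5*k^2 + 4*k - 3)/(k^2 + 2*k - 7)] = 2*(2*k^4 + 8*k^3 - 39*k^2 - 32*k - 11)/(k^4 + 4*k^3 - 10*k^2 - 28*k + 49)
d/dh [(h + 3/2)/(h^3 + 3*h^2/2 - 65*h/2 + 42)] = (-8*h^3 - 24*h^2 - 18*h + 363)/(4*h^6 + 12*h^5 - 251*h^4 - 54*h^3 + 4729*h^2 - 10920*h + 7056)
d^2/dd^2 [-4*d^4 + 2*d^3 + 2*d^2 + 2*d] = -48*d^2 + 12*d + 4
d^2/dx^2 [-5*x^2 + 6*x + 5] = -10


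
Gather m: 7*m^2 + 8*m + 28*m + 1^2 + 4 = 7*m^2 + 36*m + 5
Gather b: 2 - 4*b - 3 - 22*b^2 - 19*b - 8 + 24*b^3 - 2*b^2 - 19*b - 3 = 24*b^3 - 24*b^2 - 42*b - 12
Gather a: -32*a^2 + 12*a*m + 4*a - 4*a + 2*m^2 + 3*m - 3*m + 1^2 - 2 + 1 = -32*a^2 + 12*a*m + 2*m^2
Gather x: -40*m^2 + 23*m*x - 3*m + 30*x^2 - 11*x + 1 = -40*m^2 - 3*m + 30*x^2 + x*(23*m - 11) + 1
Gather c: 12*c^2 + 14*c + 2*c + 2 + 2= 12*c^2 + 16*c + 4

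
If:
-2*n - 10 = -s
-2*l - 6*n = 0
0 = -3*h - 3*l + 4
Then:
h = 3*s/2 - 41/3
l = 15 - 3*s/2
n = s/2 - 5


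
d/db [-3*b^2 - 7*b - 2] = -6*b - 7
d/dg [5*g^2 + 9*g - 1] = 10*g + 9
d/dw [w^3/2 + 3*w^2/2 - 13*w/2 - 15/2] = 3*w^2/2 + 3*w - 13/2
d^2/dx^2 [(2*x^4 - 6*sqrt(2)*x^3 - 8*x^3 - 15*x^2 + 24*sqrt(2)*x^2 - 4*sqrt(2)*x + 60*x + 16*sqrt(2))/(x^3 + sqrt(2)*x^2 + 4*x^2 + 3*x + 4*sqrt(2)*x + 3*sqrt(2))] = 2*(59*x^6 + 64*sqrt(2)*x^6 + 234*sqrt(2)*x^5 + 516*x^5 + 753*x^4 + 552*sqrt(2)*x^4 - 536*x^3 + 650*sqrt(2)*x^3 - 612*sqrt(2)*x^2 - 846*x^2 - 1452*sqrt(2)*x + 312*x - 1254 + 548*sqrt(2))/(x^9 + 3*sqrt(2)*x^8 + 12*x^8 + 36*sqrt(2)*x^7 + 63*x^7 + 208*x^6 + 173*sqrt(2)*x^6 + 513*x^5 + 432*sqrt(2)*x^5 + 627*sqrt(2)*x^4 + 924*x^4 + 596*sqrt(2)*x^3 + 1053*x^3 + 423*sqrt(2)*x^2 + 648*x^2 + 162*x + 216*sqrt(2)*x + 54*sqrt(2))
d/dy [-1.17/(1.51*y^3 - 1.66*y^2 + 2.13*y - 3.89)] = (5.3001*y^2 - 3.8844*y + 2.4921)/(1.51*y^3 - 1.66*y^2 + 2.13*y - 3.89)^2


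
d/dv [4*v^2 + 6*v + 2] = 8*v + 6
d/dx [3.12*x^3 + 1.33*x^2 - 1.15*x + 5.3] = 9.36*x^2 + 2.66*x - 1.15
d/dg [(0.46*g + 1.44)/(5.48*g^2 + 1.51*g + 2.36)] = (2.5208*g^2 + 0.6946*g - (0.46*g + 1.44)*(10.96*g + 1.51) + 1.0856)/(5.48*g^2 + 1.51*g + 2.36)^2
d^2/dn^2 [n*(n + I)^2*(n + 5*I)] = 12*n^2 + 42*I*n - 22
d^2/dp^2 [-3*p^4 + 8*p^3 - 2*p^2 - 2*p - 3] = -36*p^2 + 48*p - 4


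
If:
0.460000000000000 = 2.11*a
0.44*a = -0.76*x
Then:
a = 0.22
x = -0.13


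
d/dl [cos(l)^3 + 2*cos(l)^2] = -(3*cos(l) + 4)*sin(l)*cos(l)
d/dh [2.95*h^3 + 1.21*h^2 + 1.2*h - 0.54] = 8.85*h^2 + 2.42*h + 1.2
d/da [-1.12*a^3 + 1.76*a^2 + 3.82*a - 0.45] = -3.36*a^2 + 3.52*a + 3.82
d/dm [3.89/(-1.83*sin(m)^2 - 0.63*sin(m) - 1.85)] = (14.2374*sin(m) + 2.4507)*cos(m)/(1.83*sin(m)^2 + 0.63*sin(m) + 1.85)^2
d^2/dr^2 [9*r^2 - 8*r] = 18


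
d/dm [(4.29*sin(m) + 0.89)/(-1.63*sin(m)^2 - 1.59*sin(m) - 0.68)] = (6.9927*sin(m)^2 + 2.9014*sin(m) - 1.5021)*cos(m)/(2.6569*sin(m)^4 + 5.1834*sin(m)^3 + 4.7449*sin(m)^2 + 2.1624*sin(m) + 0.4624)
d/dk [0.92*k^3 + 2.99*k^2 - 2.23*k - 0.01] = 2.76*k^2 + 5.98*k - 2.23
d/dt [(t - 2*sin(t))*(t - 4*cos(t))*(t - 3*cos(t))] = (t - 2*sin(t))*(t - 4*cos(t))*(3*sin(t) + 1) + (t - 2*sin(t))*(t - 3*cos(t))*(4*sin(t) + 1) - (t - 4*cos(t))*(t - 3*cos(t))*(2*cos(t) - 1)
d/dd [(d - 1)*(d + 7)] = 2*d + 6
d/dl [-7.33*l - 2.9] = -7.33000000000000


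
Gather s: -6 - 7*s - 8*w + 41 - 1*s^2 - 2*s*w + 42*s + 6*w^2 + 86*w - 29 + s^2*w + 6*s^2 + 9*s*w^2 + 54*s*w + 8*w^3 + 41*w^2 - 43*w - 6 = s^2*(w + 5) + s*(9*w^2 + 52*w + 35) + 8*w^3 + 47*w^2 + 35*w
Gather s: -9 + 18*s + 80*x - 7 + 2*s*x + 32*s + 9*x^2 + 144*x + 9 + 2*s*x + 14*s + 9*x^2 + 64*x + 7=s*(4*x + 64) + 18*x^2 + 288*x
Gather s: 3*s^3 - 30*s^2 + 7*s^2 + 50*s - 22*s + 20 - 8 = 3*s^3 - 23*s^2 + 28*s + 12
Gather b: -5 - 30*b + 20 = 15 - 30*b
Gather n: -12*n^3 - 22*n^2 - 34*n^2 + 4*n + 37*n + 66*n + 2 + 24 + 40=-12*n^3 - 56*n^2 + 107*n + 66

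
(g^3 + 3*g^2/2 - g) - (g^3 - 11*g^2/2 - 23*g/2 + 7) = 7*g^2 + 21*g/2 - 7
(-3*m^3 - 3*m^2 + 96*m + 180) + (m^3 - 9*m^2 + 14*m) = -2*m^3 - 12*m^2 + 110*m + 180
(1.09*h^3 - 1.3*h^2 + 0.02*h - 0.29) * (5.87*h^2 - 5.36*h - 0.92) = 6.3983*h^5 - 13.4734*h^4 + 6.0826*h^3 - 0.6135*h^2 + 1.536*h + 0.2668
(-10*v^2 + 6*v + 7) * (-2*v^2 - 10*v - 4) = 20*v^4 + 88*v^3 - 34*v^2 - 94*v - 28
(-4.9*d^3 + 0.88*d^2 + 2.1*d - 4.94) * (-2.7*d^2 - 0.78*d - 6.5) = 13.23*d^5 + 1.446*d^4 + 25.4936*d^3 + 5.98*d^2 - 9.7968*d + 32.11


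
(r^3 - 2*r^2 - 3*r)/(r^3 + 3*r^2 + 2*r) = (r - 3)/(r + 2)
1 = 1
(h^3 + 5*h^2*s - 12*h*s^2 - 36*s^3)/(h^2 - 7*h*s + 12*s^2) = (-h^2 - 8*h*s - 12*s^2)/(-h + 4*s)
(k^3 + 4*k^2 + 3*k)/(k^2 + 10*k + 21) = k*(k + 1)/(k + 7)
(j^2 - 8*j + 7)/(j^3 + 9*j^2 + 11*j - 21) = (j - 7)/(j^2 + 10*j + 21)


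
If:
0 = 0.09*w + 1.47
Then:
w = -16.33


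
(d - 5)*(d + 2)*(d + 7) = d^3 + 4*d^2 - 31*d - 70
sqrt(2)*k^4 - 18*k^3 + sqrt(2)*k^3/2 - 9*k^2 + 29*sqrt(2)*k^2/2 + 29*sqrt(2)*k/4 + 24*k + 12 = (k + 1/2)*(k - 8*sqrt(2))*(k - 3*sqrt(2)/2)*(sqrt(2)*k + 1)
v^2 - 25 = (v - 5)*(v + 5)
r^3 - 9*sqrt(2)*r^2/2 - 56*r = r*(r - 8*sqrt(2))*(r + 7*sqrt(2)/2)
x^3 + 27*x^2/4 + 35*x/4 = x*(x + 7/4)*(x + 5)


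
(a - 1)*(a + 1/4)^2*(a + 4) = a^4 + 7*a^3/2 - 39*a^2/16 - 29*a/16 - 1/4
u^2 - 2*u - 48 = (u - 8)*(u + 6)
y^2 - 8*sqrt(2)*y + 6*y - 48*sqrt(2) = (y + 6)*(y - 8*sqrt(2))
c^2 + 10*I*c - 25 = (c + 5*I)^2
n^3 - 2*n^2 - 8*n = n*(n - 4)*(n + 2)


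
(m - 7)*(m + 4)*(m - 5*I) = m^3 - 3*m^2 - 5*I*m^2 - 28*m + 15*I*m + 140*I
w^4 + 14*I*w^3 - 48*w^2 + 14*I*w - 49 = (w - I)*(w + I)*(w + 7*I)^2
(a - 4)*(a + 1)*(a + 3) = a^3 - 13*a - 12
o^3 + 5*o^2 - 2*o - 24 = (o - 2)*(o + 3)*(o + 4)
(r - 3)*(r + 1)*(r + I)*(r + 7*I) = r^4 - 2*r^3 + 8*I*r^3 - 10*r^2 - 16*I*r^2 + 14*r - 24*I*r + 21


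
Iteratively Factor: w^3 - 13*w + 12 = (w + 4)*(w^2 - 4*w + 3) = (w - 1)*(w + 4)*(w - 3)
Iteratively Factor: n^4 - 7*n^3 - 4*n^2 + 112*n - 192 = (n - 4)*(n^3 - 3*n^2 - 16*n + 48) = (n - 4)^2*(n^2 + n - 12) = (n - 4)^2*(n + 4)*(n - 3)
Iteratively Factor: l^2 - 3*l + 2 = (l - 2)*(l - 1)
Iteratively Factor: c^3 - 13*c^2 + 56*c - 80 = (c - 4)*(c^2 - 9*c + 20) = (c - 5)*(c - 4)*(c - 4)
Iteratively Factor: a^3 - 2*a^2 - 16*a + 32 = (a - 4)*(a^2 + 2*a - 8) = (a - 4)*(a - 2)*(a + 4)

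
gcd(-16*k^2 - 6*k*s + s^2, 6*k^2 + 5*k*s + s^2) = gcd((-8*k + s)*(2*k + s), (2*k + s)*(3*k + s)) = 2*k + s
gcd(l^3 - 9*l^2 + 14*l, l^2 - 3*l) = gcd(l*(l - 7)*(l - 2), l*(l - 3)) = l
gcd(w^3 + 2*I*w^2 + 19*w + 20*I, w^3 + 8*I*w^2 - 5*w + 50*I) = w + 5*I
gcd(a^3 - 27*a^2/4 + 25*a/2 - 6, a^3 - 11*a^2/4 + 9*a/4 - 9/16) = a - 3/4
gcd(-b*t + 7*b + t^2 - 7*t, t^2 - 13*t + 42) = t - 7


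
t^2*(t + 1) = t^3 + t^2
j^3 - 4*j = j*(j - 2)*(j + 2)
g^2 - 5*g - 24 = (g - 8)*(g + 3)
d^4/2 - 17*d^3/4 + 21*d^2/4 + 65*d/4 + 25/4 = (d/2 + 1/4)*(d - 5)^2*(d + 1)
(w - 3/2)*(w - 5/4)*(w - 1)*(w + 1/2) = w^4 - 13*w^3/4 + 11*w^2/4 + 7*w/16 - 15/16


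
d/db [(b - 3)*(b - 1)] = 2*b - 4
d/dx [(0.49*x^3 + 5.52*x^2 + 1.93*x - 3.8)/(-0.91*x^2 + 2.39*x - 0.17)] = (-0.4459*x^4 + 2.3422*x^3 + 14.6992*x^2 - 8.7928*x + 8.7539)/(0.8281*x^4 - 4.3498*x^3 + 6.0215*x^2 - 0.8126*x + 0.0289)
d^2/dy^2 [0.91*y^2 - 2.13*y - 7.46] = 1.82000000000000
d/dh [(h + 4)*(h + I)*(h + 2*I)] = 3*h^2 + h*(8 + 6*I) - 2 + 12*I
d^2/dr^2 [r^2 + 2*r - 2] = 2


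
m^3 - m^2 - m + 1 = (m - 1)^2*(m + 1)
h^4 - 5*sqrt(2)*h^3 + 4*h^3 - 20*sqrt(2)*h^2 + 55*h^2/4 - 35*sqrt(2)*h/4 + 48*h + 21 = (h + 1/2)*(h + 7/2)*(h - 3*sqrt(2))*(h - 2*sqrt(2))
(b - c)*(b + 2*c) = b^2 + b*c - 2*c^2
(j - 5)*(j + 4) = j^2 - j - 20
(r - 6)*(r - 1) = r^2 - 7*r + 6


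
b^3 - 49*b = b*(b - 7)*(b + 7)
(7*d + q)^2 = 49*d^2 + 14*d*q + q^2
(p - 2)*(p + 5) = p^2 + 3*p - 10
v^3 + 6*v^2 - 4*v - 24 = (v - 2)*(v + 2)*(v + 6)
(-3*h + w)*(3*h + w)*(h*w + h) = -9*h^3*w - 9*h^3 + h*w^3 + h*w^2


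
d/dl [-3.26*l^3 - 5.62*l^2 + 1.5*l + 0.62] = -9.78*l^2 - 11.24*l + 1.5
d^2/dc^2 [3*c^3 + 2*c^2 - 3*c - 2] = 18*c + 4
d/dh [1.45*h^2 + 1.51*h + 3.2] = 2.9*h + 1.51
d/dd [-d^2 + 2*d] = 2 - 2*d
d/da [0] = 0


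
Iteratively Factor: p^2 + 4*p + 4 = (p + 2)*(p + 2)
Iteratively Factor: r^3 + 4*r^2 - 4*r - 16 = (r + 4)*(r^2 - 4) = (r - 2)*(r + 4)*(r + 2)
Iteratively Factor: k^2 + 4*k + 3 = (k + 3)*(k + 1)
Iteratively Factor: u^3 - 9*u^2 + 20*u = (u)*(u^2 - 9*u + 20) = u*(u - 4)*(u - 5)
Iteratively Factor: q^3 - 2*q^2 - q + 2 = (q - 2)*(q^2 - 1) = (q - 2)*(q - 1)*(q + 1)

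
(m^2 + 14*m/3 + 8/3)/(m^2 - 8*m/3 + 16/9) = 3*(3*m^2 + 14*m + 8)/(9*m^2 - 24*m + 16)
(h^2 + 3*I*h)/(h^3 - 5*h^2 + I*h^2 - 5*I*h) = (h + 3*I)/(h^2 + h*(-5 + I) - 5*I)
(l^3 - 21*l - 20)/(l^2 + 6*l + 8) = (l^2 - 4*l - 5)/(l + 2)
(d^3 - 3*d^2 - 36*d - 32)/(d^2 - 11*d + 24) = (d^2 + 5*d + 4)/(d - 3)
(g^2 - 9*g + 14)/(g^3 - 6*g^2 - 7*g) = (g - 2)/(g*(g + 1))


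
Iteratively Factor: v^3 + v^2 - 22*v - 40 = (v + 2)*(v^2 - v - 20) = (v + 2)*(v + 4)*(v - 5)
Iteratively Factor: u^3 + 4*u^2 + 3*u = (u + 1)*(u^2 + 3*u) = u*(u + 1)*(u + 3)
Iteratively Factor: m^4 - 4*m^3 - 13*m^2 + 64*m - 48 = (m - 3)*(m^3 - m^2 - 16*m + 16) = (m - 4)*(m - 3)*(m^2 + 3*m - 4) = (m - 4)*(m - 3)*(m - 1)*(m + 4)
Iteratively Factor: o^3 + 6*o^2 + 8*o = (o + 2)*(o^2 + 4*o) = (o + 2)*(o + 4)*(o)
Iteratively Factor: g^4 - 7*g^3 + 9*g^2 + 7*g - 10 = (g - 2)*(g^3 - 5*g^2 - g + 5) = (g - 5)*(g - 2)*(g^2 - 1) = (g - 5)*(g - 2)*(g + 1)*(g - 1)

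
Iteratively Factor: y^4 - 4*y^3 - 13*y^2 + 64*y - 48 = (y - 3)*(y^3 - y^2 - 16*y + 16) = (y - 4)*(y - 3)*(y^2 + 3*y - 4) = (y - 4)*(y - 3)*(y - 1)*(y + 4)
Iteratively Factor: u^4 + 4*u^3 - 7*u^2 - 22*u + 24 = (u + 3)*(u^3 + u^2 - 10*u + 8) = (u - 2)*(u + 3)*(u^2 + 3*u - 4) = (u - 2)*(u - 1)*(u + 3)*(u + 4)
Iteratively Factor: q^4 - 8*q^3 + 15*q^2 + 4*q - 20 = (q - 2)*(q^3 - 6*q^2 + 3*q + 10) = (q - 5)*(q - 2)*(q^2 - q - 2) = (q - 5)*(q - 2)^2*(q + 1)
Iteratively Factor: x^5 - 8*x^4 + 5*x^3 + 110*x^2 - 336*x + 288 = (x - 4)*(x^4 - 4*x^3 - 11*x^2 + 66*x - 72) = (x - 4)*(x - 2)*(x^3 - 2*x^2 - 15*x + 36) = (x - 4)*(x - 3)*(x - 2)*(x^2 + x - 12) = (x - 4)*(x - 3)^2*(x - 2)*(x + 4)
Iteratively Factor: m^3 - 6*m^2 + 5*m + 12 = (m - 3)*(m^2 - 3*m - 4) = (m - 3)*(m + 1)*(m - 4)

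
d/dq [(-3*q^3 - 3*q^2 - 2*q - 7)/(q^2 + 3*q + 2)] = (-3*q^4 - 18*q^3 - 25*q^2 + 2*q + 17)/(q^4 + 6*q^3 + 13*q^2 + 12*q + 4)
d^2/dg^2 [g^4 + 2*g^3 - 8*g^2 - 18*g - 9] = 12*g^2 + 12*g - 16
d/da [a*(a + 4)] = 2*a + 4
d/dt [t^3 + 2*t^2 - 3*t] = 3*t^2 + 4*t - 3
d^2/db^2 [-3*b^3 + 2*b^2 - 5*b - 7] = 4 - 18*b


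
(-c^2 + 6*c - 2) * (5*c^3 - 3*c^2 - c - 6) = -5*c^5 + 33*c^4 - 27*c^3 + 6*c^2 - 34*c + 12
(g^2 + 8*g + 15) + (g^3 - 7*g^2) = g^3 - 6*g^2 + 8*g + 15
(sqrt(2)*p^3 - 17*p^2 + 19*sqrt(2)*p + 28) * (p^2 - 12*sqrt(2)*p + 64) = sqrt(2)*p^5 - 41*p^4 + 287*sqrt(2)*p^3 - 1516*p^2 + 880*sqrt(2)*p + 1792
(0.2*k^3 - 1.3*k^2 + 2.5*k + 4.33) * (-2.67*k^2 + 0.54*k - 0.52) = -0.534*k^5 + 3.579*k^4 - 7.481*k^3 - 9.5351*k^2 + 1.0382*k - 2.2516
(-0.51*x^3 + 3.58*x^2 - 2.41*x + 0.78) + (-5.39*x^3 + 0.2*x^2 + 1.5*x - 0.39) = -5.9*x^3 + 3.78*x^2 - 0.91*x + 0.39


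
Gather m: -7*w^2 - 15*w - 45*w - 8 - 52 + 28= -7*w^2 - 60*w - 32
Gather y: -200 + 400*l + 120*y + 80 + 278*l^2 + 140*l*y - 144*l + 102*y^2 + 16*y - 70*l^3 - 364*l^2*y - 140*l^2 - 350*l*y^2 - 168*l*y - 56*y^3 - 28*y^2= -70*l^3 + 138*l^2 + 256*l - 56*y^3 + y^2*(74 - 350*l) + y*(-364*l^2 - 28*l + 136) - 120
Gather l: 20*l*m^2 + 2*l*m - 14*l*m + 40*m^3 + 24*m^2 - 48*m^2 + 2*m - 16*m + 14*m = l*(20*m^2 - 12*m) + 40*m^3 - 24*m^2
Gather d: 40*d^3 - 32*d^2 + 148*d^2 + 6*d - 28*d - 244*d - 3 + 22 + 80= 40*d^3 + 116*d^2 - 266*d + 99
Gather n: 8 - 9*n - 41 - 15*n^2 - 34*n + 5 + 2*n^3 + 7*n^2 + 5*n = 2*n^3 - 8*n^2 - 38*n - 28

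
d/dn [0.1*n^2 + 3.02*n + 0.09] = 0.2*n + 3.02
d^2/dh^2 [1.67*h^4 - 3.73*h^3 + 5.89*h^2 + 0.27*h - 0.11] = 20.04*h^2 - 22.38*h + 11.78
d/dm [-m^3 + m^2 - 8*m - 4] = -3*m^2 + 2*m - 8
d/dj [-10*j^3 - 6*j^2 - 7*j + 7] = -30*j^2 - 12*j - 7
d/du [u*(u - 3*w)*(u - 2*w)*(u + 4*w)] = 4*u^3 - 3*u^2*w - 28*u*w^2 + 24*w^3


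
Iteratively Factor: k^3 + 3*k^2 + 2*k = (k + 2)*(k^2 + k) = k*(k + 2)*(k + 1)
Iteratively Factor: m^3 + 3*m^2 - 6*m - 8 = (m + 1)*(m^2 + 2*m - 8) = (m - 2)*(m + 1)*(m + 4)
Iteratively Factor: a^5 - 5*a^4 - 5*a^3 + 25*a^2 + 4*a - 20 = (a - 1)*(a^4 - 4*a^3 - 9*a^2 + 16*a + 20) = (a - 2)*(a - 1)*(a^3 - 2*a^2 - 13*a - 10) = (a - 2)*(a - 1)*(a + 2)*(a^2 - 4*a - 5) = (a - 5)*(a - 2)*(a - 1)*(a + 2)*(a + 1)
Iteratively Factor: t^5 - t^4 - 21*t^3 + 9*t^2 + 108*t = (t)*(t^4 - t^3 - 21*t^2 + 9*t + 108) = t*(t + 3)*(t^3 - 4*t^2 - 9*t + 36) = t*(t - 3)*(t + 3)*(t^2 - t - 12) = t*(t - 4)*(t - 3)*(t + 3)*(t + 3)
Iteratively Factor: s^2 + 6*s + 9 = (s + 3)*(s + 3)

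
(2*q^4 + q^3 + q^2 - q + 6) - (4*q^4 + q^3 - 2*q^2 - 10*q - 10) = -2*q^4 + 3*q^2 + 9*q + 16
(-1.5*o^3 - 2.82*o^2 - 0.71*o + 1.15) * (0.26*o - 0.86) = -0.39*o^4 + 0.5568*o^3 + 2.2406*o^2 + 0.9096*o - 0.989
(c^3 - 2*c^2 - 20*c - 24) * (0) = 0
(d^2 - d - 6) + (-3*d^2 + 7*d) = -2*d^2 + 6*d - 6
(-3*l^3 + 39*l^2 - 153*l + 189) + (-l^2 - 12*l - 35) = -3*l^3 + 38*l^2 - 165*l + 154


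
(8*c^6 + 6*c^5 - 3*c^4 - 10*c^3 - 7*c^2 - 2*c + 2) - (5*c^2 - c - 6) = 8*c^6 + 6*c^5 - 3*c^4 - 10*c^3 - 12*c^2 - c + 8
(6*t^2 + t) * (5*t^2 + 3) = 30*t^4 + 5*t^3 + 18*t^2 + 3*t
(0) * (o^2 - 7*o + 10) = 0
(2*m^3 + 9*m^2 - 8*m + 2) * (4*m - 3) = 8*m^4 + 30*m^3 - 59*m^2 + 32*m - 6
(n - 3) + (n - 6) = 2*n - 9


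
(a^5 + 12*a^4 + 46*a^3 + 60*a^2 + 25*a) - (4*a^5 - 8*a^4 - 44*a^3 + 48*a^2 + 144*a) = -3*a^5 + 20*a^4 + 90*a^3 + 12*a^2 - 119*a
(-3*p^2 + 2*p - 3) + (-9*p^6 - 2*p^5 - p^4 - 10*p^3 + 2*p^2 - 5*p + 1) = -9*p^6 - 2*p^5 - p^4 - 10*p^3 - p^2 - 3*p - 2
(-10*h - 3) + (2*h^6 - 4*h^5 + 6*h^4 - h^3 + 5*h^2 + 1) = 2*h^6 - 4*h^5 + 6*h^4 - h^3 + 5*h^2 - 10*h - 2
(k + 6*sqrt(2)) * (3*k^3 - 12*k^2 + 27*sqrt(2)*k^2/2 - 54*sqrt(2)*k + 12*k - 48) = 3*k^4 - 12*k^3 + 63*sqrt(2)*k^3/2 - 126*sqrt(2)*k^2 + 174*k^2 - 696*k + 72*sqrt(2)*k - 288*sqrt(2)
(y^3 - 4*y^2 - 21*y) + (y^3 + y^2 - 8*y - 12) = 2*y^3 - 3*y^2 - 29*y - 12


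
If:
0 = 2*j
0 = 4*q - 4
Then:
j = 0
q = 1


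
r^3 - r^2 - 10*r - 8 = (r - 4)*(r + 1)*(r + 2)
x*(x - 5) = x^2 - 5*x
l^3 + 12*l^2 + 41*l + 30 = (l + 1)*(l + 5)*(l + 6)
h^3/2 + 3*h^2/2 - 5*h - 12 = (h/2 + 1)*(h - 3)*(h + 4)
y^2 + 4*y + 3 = (y + 1)*(y + 3)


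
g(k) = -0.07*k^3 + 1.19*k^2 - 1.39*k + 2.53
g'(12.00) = -3.07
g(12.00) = 36.25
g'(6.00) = 5.33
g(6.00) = 21.91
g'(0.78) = 0.34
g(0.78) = 2.14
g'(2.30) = 2.97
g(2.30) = 4.78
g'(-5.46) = -20.65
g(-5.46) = 56.99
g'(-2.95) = -10.24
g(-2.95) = 18.78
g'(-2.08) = -7.25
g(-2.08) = 11.20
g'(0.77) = 0.32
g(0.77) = 2.13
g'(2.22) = 2.86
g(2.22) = 4.54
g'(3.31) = 4.19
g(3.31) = 8.43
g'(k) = -0.21*k^2 + 2.38*k - 1.39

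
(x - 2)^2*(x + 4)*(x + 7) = x^4 + 7*x^3 - 12*x^2 - 68*x + 112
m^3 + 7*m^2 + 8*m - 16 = (m - 1)*(m + 4)^2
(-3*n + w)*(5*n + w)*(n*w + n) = -15*n^3*w - 15*n^3 + 2*n^2*w^2 + 2*n^2*w + n*w^3 + n*w^2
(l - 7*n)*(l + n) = l^2 - 6*l*n - 7*n^2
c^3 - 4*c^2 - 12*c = c*(c - 6)*(c + 2)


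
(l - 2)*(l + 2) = l^2 - 4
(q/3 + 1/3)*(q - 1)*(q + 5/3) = q^3/3 + 5*q^2/9 - q/3 - 5/9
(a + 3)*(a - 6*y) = a^2 - 6*a*y + 3*a - 18*y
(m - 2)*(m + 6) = m^2 + 4*m - 12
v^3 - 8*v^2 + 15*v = v*(v - 5)*(v - 3)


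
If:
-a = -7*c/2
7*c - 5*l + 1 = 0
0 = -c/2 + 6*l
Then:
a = -42/79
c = -12/79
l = -1/79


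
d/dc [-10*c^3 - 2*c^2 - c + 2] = -30*c^2 - 4*c - 1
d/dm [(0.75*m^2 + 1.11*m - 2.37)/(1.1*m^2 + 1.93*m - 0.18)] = (0.2265*m^2 + 4.944*m + 4.3743)/(1.21*m^4 + 4.246*m^3 + 3.3289*m^2 - 0.6948*m + 0.0324)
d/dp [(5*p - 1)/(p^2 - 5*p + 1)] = p*(2 - 5*p)/(p^4 - 10*p^3 + 27*p^2 - 10*p + 1)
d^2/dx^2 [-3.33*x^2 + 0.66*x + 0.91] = -6.66000000000000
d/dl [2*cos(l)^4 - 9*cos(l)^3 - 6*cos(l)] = (-8*cos(l)^3 + 27*cos(l)^2 + 6)*sin(l)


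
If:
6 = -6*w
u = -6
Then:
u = -6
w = -1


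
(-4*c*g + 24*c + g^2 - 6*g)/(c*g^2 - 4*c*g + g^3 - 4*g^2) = (-4*c*g + 24*c + g^2 - 6*g)/(g*(c*g - 4*c + g^2 - 4*g))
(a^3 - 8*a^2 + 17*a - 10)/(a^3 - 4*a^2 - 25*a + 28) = (a^2 - 7*a + 10)/(a^2 - 3*a - 28)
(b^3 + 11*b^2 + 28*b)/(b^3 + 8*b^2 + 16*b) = (b + 7)/(b + 4)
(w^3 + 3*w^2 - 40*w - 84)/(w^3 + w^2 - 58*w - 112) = (w - 6)/(w - 8)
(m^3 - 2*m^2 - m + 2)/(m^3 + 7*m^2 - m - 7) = (m - 2)/(m + 7)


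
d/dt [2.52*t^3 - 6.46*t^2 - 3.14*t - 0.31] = 7.56*t^2 - 12.92*t - 3.14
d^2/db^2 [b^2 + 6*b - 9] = 2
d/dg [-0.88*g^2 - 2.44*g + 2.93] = -1.76*g - 2.44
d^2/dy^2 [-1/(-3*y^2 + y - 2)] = 2*(-9*y^2 + 3*y + (6*y - 1)^2 - 6)/(3*y^2 - y + 2)^3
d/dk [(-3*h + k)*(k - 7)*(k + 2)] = -6*h*k + 15*h + 3*k^2 - 10*k - 14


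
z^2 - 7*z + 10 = (z - 5)*(z - 2)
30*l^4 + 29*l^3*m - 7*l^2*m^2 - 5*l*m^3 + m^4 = (-5*l + m)*(-3*l + m)*(l + m)*(2*l + m)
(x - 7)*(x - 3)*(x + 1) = x^3 - 9*x^2 + 11*x + 21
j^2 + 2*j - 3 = (j - 1)*(j + 3)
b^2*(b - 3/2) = b^3 - 3*b^2/2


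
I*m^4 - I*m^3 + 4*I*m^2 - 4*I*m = m*(m - 2*I)*(m + 2*I)*(I*m - I)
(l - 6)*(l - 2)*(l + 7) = l^3 - l^2 - 44*l + 84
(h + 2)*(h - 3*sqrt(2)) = h^2 - 3*sqrt(2)*h + 2*h - 6*sqrt(2)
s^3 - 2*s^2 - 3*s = s*(s - 3)*(s + 1)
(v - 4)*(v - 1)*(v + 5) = v^3 - 21*v + 20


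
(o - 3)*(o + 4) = o^2 + o - 12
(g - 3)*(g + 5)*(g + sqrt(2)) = g^3 + sqrt(2)*g^2 + 2*g^2 - 15*g + 2*sqrt(2)*g - 15*sqrt(2)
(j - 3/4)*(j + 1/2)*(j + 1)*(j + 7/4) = j^4 + 5*j^3/2 + 11*j^2/16 - 47*j/32 - 21/32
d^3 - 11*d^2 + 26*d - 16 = (d - 8)*(d - 2)*(d - 1)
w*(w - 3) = w^2 - 3*w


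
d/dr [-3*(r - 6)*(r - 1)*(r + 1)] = -9*r^2 + 36*r + 3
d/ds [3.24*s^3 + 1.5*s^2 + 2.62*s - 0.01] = 9.72*s^2 + 3.0*s + 2.62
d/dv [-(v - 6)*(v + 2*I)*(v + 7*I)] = -3*v^2 + v*(12 - 18*I) + 14 + 54*I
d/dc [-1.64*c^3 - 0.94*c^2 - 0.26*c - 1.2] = -4.92*c^2 - 1.88*c - 0.26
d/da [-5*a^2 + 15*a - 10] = 15 - 10*a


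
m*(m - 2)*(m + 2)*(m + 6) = m^4 + 6*m^3 - 4*m^2 - 24*m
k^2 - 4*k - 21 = (k - 7)*(k + 3)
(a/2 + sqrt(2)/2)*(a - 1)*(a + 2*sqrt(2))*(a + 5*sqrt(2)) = a^4/2 - a^3/2 + 4*sqrt(2)*a^3 - 4*sqrt(2)*a^2 + 17*a^2 - 17*a + 10*sqrt(2)*a - 10*sqrt(2)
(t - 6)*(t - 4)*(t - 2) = t^3 - 12*t^2 + 44*t - 48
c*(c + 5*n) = c^2 + 5*c*n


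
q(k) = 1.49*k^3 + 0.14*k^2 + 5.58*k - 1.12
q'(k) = 4.47*k^2 + 0.28*k + 5.58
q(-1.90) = -21.44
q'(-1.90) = 21.18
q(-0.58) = -4.60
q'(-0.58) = 6.92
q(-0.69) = -5.39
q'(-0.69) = 7.51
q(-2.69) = -44.12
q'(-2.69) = 37.17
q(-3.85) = -105.56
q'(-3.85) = 70.76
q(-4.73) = -182.06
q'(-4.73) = 104.26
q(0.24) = 0.25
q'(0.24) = 5.90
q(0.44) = 1.49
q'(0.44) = 6.57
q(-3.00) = -56.83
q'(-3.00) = 44.97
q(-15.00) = -5082.07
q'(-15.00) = 1007.13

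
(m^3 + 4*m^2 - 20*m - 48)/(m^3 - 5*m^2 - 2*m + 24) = (m + 6)/(m - 3)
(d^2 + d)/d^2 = (d + 1)/d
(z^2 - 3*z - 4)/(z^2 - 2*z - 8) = (z + 1)/(z + 2)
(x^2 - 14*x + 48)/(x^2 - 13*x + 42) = (x - 8)/(x - 7)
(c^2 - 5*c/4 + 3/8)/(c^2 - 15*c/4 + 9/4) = (c - 1/2)/(c - 3)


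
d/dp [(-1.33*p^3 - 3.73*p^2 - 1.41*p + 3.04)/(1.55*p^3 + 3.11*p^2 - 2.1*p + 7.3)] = (1.6452*p^4 + 9.957*p^3 - 31.0449*p^2 - 73.3668*p - 3.909)/(2.4025*p^6 + 9.641*p^5 + 3.1621*p^4 + 9.568*p^3 + 49.816*p^2 - 30.66*p + 53.29)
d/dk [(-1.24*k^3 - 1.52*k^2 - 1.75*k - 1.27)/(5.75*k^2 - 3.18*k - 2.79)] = (-7.13*k^4 + 7.8864*k^3 + 25.2749*k^2 + 23.0866*k + 0.8439)/(33.0625*k^4 - 36.57*k^3 - 21.9726*k^2 + 17.7444*k + 7.7841)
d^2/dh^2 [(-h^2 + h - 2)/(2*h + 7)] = -142/(8*h^3 + 84*h^2 + 294*h + 343)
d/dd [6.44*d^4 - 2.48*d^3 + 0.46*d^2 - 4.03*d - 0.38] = 25.76*d^3 - 7.44*d^2 + 0.92*d - 4.03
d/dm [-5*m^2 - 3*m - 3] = -10*m - 3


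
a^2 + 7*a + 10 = (a + 2)*(a + 5)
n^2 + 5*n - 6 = (n - 1)*(n + 6)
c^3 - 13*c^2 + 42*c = c*(c - 7)*(c - 6)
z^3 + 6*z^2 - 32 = (z - 2)*(z + 4)^2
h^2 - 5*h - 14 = (h - 7)*(h + 2)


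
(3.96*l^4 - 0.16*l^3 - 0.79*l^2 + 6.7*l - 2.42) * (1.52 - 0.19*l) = -0.7524*l^5 + 6.0496*l^4 - 0.0931*l^3 - 2.4738*l^2 + 10.6438*l - 3.6784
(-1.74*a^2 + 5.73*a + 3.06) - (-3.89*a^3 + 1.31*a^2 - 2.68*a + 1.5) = 3.89*a^3 - 3.05*a^2 + 8.41*a + 1.56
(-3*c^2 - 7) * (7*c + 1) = -21*c^3 - 3*c^2 - 49*c - 7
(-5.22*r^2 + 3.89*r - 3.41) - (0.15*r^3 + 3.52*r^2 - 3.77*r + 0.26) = -0.15*r^3 - 8.74*r^2 + 7.66*r - 3.67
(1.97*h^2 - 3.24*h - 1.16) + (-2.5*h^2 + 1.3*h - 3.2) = -0.53*h^2 - 1.94*h - 4.36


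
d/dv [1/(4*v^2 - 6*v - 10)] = (3 - 4*v)/(2*(-2*v^2 + 3*v + 5)^2)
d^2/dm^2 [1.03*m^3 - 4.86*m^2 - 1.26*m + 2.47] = 6.18*m - 9.72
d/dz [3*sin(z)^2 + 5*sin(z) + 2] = (6*sin(z) + 5)*cos(z)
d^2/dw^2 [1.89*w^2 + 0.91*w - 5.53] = 3.78000000000000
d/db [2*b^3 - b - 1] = 6*b^2 - 1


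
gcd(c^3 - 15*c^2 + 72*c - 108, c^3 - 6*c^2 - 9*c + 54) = c^2 - 9*c + 18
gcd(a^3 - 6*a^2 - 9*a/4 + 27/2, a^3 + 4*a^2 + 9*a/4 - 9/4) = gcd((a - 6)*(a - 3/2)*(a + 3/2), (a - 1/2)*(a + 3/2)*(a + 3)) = a + 3/2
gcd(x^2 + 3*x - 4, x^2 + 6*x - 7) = x - 1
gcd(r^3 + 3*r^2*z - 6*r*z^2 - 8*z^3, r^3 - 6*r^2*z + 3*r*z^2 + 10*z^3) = -r^2 + r*z + 2*z^2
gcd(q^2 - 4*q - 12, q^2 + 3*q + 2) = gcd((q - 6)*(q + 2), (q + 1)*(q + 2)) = q + 2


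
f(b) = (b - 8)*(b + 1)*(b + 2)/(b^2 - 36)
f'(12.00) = 1.19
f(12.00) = 6.74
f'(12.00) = 1.19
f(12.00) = 6.74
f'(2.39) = 1.38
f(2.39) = 2.76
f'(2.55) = 1.46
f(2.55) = 2.98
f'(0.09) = 0.64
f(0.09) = 0.50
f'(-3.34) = -2.19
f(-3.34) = 1.43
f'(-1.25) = 0.14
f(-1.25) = -0.05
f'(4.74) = 6.68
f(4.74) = 9.32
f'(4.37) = 4.30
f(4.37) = 7.35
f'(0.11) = 0.64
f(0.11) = 0.51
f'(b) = -2*b*(b - 8)*(b + 1)*(b + 2)/(b^2 - 36)^2 + (b - 8)*(b + 1)/(b^2 - 36) + (b - 8)*(b + 2)/(b^2 - 36) + (b + 1)*(b + 2)/(b^2 - 36)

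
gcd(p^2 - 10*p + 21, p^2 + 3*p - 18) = p - 3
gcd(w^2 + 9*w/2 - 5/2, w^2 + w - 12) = 1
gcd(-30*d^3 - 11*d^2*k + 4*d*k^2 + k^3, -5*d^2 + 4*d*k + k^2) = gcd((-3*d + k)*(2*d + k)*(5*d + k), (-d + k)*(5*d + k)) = 5*d + k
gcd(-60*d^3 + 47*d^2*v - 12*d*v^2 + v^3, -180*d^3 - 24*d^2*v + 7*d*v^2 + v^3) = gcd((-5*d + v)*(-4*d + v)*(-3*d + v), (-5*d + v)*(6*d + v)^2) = -5*d + v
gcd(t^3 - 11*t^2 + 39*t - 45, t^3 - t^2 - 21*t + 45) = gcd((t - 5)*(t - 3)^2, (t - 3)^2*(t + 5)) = t^2 - 6*t + 9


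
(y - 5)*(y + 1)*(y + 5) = y^3 + y^2 - 25*y - 25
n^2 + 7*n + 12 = (n + 3)*(n + 4)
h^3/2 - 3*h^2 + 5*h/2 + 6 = (h/2 + 1/2)*(h - 4)*(h - 3)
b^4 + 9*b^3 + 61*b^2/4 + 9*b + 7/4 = (b + 1/2)^2*(b + 1)*(b + 7)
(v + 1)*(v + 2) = v^2 + 3*v + 2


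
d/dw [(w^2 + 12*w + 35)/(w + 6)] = (w^2 + 12*w + 37)/(w^2 + 12*w + 36)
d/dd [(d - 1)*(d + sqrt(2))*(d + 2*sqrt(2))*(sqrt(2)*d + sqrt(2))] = 4*sqrt(2)*d^3 + 18*d^2 + 6*sqrt(2)*d - 6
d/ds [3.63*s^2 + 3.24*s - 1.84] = 7.26*s + 3.24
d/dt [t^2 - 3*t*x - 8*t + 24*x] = 2*t - 3*x - 8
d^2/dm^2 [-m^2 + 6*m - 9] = -2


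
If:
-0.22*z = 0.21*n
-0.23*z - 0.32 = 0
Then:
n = 1.46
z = -1.39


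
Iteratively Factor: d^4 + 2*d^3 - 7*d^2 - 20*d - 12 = (d + 1)*(d^3 + d^2 - 8*d - 12) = (d - 3)*(d + 1)*(d^2 + 4*d + 4) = (d - 3)*(d + 1)*(d + 2)*(d + 2)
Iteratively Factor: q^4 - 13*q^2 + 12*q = (q - 3)*(q^3 + 3*q^2 - 4*q) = q*(q - 3)*(q^2 + 3*q - 4) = q*(q - 3)*(q - 1)*(q + 4)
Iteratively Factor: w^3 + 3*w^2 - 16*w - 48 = (w - 4)*(w^2 + 7*w + 12) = (w - 4)*(w + 3)*(w + 4)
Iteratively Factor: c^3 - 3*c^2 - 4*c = (c + 1)*(c^2 - 4*c) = (c - 4)*(c + 1)*(c)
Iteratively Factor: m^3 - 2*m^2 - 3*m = (m + 1)*(m^2 - 3*m) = (m - 3)*(m + 1)*(m)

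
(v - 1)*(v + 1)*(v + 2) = v^3 + 2*v^2 - v - 2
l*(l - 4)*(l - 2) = l^3 - 6*l^2 + 8*l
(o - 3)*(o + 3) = o^2 - 9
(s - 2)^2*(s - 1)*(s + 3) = s^4 - 2*s^3 - 7*s^2 + 20*s - 12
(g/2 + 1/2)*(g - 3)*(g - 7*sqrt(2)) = g^3/2 - 7*sqrt(2)*g^2/2 - g^2 - 3*g/2 + 7*sqrt(2)*g + 21*sqrt(2)/2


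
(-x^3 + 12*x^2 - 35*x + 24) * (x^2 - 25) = -x^5 + 12*x^4 - 10*x^3 - 276*x^2 + 875*x - 600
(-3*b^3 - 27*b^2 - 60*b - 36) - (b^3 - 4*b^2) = -4*b^3 - 23*b^2 - 60*b - 36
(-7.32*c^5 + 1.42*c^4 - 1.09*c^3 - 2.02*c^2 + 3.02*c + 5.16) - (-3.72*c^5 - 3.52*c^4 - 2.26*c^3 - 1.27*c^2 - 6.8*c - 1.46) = -3.6*c^5 + 4.94*c^4 + 1.17*c^3 - 0.75*c^2 + 9.82*c + 6.62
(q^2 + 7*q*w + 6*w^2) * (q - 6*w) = q^3 + q^2*w - 36*q*w^2 - 36*w^3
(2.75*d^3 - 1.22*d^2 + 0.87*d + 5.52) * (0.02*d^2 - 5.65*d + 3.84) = 0.055*d^5 - 15.5619*d^4 + 17.4704*d^3 - 9.4899*d^2 - 27.8472*d + 21.1968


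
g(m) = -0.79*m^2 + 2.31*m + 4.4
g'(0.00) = 2.31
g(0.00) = 4.40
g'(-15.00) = 26.01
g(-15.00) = -208.00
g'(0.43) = 1.63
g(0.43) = 5.25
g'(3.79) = -3.68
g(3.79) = 1.81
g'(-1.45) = 4.60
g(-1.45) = -0.61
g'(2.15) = -1.09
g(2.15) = 5.71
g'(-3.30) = 7.52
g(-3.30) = -11.83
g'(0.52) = 1.49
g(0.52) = 5.39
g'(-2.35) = 6.02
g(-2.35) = -5.39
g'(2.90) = -2.27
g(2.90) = 4.46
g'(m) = 2.31 - 1.58*m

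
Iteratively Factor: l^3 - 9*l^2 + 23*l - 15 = (l - 1)*(l^2 - 8*l + 15) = (l - 5)*(l - 1)*(l - 3)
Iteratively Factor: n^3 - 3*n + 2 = (n - 1)*(n^2 + n - 2) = (n - 1)^2*(n + 2)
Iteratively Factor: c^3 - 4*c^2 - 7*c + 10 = (c - 5)*(c^2 + c - 2) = (c - 5)*(c + 2)*(c - 1)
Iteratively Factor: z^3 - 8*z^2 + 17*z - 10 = (z - 5)*(z^2 - 3*z + 2) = (z - 5)*(z - 1)*(z - 2)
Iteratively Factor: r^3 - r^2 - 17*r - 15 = (r + 3)*(r^2 - 4*r - 5) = (r - 5)*(r + 3)*(r + 1)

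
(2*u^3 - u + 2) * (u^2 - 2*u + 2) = 2*u^5 - 4*u^4 + 3*u^3 + 4*u^2 - 6*u + 4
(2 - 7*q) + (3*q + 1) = 3 - 4*q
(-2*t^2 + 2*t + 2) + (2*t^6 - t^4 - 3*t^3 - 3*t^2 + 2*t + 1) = 2*t^6 - t^4 - 3*t^3 - 5*t^2 + 4*t + 3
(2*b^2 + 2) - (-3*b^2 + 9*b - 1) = 5*b^2 - 9*b + 3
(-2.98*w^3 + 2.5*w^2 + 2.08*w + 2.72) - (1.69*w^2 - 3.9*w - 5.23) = -2.98*w^3 + 0.81*w^2 + 5.98*w + 7.95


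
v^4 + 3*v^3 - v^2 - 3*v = v*(v - 1)*(v + 1)*(v + 3)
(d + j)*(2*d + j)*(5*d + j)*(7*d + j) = 70*d^4 + 129*d^3*j + 73*d^2*j^2 + 15*d*j^3 + j^4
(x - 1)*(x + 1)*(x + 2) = x^3 + 2*x^2 - x - 2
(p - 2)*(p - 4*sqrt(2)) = p^2 - 4*sqrt(2)*p - 2*p + 8*sqrt(2)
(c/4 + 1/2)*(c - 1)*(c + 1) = c^3/4 + c^2/2 - c/4 - 1/2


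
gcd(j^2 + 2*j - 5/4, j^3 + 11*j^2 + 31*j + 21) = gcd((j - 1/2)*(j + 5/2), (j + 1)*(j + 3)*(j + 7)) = 1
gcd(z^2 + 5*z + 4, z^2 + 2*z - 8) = z + 4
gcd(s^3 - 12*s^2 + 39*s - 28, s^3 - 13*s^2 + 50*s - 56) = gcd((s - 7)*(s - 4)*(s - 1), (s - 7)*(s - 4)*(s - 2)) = s^2 - 11*s + 28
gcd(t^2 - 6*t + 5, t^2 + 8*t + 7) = 1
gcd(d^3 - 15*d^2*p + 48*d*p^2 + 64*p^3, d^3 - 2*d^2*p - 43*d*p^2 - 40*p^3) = -d^2 + 7*d*p + 8*p^2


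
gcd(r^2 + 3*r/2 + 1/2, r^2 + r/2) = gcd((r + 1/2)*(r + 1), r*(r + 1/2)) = r + 1/2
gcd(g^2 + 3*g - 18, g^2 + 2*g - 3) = 1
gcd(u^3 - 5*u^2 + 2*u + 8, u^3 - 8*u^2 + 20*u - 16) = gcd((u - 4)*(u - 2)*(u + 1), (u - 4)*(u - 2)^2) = u^2 - 6*u + 8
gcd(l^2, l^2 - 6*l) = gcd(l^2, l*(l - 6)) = l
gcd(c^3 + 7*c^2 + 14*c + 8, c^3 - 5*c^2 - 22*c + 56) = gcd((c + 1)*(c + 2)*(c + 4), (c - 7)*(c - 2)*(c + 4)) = c + 4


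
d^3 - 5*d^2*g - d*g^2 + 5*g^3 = (d - 5*g)*(d - g)*(d + g)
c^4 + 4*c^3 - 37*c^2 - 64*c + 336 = (c - 4)*(c - 3)*(c + 4)*(c + 7)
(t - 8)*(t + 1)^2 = t^3 - 6*t^2 - 15*t - 8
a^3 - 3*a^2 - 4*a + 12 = (a - 3)*(a - 2)*(a + 2)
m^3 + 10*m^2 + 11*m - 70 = (m - 2)*(m + 5)*(m + 7)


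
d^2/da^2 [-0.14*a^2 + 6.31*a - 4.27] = -0.280000000000000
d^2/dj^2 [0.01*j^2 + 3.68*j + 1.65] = 0.0200000000000000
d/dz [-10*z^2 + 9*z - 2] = 9 - 20*z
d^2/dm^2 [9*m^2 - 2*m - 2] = 18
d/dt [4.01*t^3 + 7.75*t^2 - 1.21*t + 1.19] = 12.03*t^2 + 15.5*t - 1.21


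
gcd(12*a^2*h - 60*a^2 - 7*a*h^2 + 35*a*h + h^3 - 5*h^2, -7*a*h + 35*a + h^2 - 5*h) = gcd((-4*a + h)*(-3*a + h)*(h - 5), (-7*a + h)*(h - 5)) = h - 5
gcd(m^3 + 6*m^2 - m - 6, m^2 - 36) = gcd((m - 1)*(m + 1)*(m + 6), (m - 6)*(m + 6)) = m + 6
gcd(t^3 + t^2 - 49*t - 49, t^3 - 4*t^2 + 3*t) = 1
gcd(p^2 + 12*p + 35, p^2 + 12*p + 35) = p^2 + 12*p + 35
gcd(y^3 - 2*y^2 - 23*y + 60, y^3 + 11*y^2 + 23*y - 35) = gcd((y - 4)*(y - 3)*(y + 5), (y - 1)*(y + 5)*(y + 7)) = y + 5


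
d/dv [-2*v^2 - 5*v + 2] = -4*v - 5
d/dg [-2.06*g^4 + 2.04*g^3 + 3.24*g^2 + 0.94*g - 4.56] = -8.24*g^3 + 6.12*g^2 + 6.48*g + 0.94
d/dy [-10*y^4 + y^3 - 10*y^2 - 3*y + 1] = -40*y^3 + 3*y^2 - 20*y - 3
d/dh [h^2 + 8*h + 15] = 2*h + 8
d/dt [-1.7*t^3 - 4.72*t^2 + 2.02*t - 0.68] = -5.1*t^2 - 9.44*t + 2.02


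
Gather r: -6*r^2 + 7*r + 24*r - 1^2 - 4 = -6*r^2 + 31*r - 5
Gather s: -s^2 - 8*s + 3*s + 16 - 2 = -s^2 - 5*s + 14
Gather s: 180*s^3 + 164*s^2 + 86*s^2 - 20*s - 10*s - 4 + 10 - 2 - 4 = 180*s^3 + 250*s^2 - 30*s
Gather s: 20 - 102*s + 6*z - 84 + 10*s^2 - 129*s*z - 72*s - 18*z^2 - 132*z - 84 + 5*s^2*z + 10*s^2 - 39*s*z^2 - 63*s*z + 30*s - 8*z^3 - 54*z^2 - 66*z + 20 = s^2*(5*z + 20) + s*(-39*z^2 - 192*z - 144) - 8*z^3 - 72*z^2 - 192*z - 128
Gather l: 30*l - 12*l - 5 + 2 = 18*l - 3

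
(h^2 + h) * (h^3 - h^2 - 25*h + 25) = h^5 - 26*h^3 + 25*h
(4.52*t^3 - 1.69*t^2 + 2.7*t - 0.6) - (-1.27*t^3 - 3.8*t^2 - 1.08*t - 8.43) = 5.79*t^3 + 2.11*t^2 + 3.78*t + 7.83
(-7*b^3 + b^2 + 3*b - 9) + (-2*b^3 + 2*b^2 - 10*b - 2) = -9*b^3 + 3*b^2 - 7*b - 11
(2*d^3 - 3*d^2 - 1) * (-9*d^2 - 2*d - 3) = -18*d^5 + 23*d^4 + 18*d^2 + 2*d + 3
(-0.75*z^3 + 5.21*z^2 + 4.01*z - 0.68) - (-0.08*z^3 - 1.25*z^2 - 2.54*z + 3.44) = -0.67*z^3 + 6.46*z^2 + 6.55*z - 4.12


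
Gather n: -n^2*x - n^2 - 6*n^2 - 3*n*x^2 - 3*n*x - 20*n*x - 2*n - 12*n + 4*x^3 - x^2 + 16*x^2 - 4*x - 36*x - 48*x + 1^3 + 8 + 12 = n^2*(-x - 7) + n*(-3*x^2 - 23*x - 14) + 4*x^3 + 15*x^2 - 88*x + 21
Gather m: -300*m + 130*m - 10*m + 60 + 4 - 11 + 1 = 54 - 180*m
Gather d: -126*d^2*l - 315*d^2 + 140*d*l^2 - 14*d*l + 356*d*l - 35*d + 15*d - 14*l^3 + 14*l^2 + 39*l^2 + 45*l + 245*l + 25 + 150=d^2*(-126*l - 315) + d*(140*l^2 + 342*l - 20) - 14*l^3 + 53*l^2 + 290*l + 175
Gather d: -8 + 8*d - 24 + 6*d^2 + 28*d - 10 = 6*d^2 + 36*d - 42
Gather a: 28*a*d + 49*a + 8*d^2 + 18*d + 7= a*(28*d + 49) + 8*d^2 + 18*d + 7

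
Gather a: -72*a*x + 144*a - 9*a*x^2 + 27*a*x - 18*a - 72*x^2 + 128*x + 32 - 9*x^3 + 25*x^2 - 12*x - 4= a*(-9*x^2 - 45*x + 126) - 9*x^3 - 47*x^2 + 116*x + 28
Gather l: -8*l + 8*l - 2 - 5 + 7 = 0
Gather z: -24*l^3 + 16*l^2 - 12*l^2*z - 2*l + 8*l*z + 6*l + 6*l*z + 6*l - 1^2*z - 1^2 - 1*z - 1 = -24*l^3 + 16*l^2 + 10*l + z*(-12*l^2 + 14*l - 2) - 2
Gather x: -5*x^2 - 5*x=-5*x^2 - 5*x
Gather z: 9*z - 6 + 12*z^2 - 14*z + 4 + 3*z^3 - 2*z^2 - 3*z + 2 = 3*z^3 + 10*z^2 - 8*z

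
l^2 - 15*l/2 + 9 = (l - 6)*(l - 3/2)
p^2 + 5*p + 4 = (p + 1)*(p + 4)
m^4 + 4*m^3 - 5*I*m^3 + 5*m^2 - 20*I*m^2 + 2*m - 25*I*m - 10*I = (m + 2)*(m - 5*I)*(-I*m - I)*(I*m + I)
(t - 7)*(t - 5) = t^2 - 12*t + 35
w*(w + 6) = w^2 + 6*w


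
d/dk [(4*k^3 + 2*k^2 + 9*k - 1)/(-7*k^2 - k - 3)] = (-28*k^4 - 8*k^3 + 25*k^2 - 26*k - 28)/(49*k^4 + 14*k^3 + 43*k^2 + 6*k + 9)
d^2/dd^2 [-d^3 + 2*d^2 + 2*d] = 4 - 6*d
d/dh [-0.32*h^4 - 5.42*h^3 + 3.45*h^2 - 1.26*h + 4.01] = -1.28*h^3 - 16.26*h^2 + 6.9*h - 1.26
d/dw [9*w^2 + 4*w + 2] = 18*w + 4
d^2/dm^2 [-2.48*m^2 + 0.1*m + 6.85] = -4.96000000000000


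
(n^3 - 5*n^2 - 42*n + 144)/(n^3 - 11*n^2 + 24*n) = (n + 6)/n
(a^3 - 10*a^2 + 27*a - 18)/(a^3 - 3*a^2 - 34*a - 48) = (-a^3 + 10*a^2 - 27*a + 18)/(-a^3 + 3*a^2 + 34*a + 48)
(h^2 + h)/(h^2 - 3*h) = (h + 1)/(h - 3)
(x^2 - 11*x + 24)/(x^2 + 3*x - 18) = (x - 8)/(x + 6)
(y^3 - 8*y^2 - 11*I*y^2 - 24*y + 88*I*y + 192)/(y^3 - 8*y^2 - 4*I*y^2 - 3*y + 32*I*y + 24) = (y - 8*I)/(y - I)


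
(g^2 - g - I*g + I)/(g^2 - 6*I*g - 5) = (g - 1)/(g - 5*I)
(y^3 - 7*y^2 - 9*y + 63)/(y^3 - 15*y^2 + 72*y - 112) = (y^2 - 9)/(y^2 - 8*y + 16)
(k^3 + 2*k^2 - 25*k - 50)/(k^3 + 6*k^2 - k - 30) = (k^2 - 3*k - 10)/(k^2 + k - 6)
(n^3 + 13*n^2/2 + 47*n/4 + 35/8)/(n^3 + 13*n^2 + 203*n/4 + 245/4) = (n + 1/2)/(n + 7)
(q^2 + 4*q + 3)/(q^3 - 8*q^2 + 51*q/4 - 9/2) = 4*(q^2 + 4*q + 3)/(4*q^3 - 32*q^2 + 51*q - 18)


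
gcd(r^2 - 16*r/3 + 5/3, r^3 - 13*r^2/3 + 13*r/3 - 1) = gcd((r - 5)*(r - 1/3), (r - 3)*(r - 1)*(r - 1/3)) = r - 1/3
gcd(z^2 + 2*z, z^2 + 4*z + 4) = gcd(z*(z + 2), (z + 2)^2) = z + 2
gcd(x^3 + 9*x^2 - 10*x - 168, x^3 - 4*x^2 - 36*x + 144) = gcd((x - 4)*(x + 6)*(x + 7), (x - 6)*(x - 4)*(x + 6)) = x^2 + 2*x - 24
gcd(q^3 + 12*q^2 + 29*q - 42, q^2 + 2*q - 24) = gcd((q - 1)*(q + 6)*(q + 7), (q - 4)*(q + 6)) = q + 6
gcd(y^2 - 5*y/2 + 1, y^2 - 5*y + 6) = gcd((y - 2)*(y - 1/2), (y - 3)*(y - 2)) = y - 2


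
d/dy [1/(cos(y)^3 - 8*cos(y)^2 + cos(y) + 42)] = (3*cos(y)^2 - 16*cos(y) + 1)*sin(y)/(cos(y)^3 - 8*cos(y)^2 + cos(y) + 42)^2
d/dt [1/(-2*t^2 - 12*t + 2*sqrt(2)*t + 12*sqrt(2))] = (t - sqrt(2)/2 + 3)/(t^2 - sqrt(2)*t + 6*t - 6*sqrt(2))^2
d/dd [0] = 0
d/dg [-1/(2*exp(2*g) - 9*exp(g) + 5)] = (4*exp(g) - 9)*exp(g)/(2*exp(2*g) - 9*exp(g) + 5)^2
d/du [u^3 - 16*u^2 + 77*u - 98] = 3*u^2 - 32*u + 77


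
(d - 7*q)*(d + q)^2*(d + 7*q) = d^4 + 2*d^3*q - 48*d^2*q^2 - 98*d*q^3 - 49*q^4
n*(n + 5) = n^2 + 5*n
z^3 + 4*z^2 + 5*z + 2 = (z + 1)^2*(z + 2)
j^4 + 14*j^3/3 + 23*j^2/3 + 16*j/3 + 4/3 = (j + 2/3)*(j + 1)^2*(j + 2)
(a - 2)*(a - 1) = a^2 - 3*a + 2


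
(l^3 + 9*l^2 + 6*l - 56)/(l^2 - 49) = (l^2 + 2*l - 8)/(l - 7)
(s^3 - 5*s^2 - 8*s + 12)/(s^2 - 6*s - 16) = (s^2 - 7*s + 6)/(s - 8)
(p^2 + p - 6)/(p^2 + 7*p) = (p^2 + p - 6)/(p*(p + 7))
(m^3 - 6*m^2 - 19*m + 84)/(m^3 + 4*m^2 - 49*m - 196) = (m - 3)/(m + 7)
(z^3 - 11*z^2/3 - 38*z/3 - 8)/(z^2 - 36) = (3*z^2 + 7*z + 4)/(3*(z + 6))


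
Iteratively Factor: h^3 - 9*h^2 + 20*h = (h)*(h^2 - 9*h + 20) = h*(h - 5)*(h - 4)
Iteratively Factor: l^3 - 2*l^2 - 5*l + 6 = (l - 3)*(l^2 + l - 2) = (l - 3)*(l - 1)*(l + 2)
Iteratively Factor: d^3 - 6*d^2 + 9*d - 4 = (d - 4)*(d^2 - 2*d + 1) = (d - 4)*(d - 1)*(d - 1)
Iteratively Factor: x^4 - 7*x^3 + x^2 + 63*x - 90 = (x - 3)*(x^3 - 4*x^2 - 11*x + 30) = (x - 3)*(x - 2)*(x^2 - 2*x - 15) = (x - 5)*(x - 3)*(x - 2)*(x + 3)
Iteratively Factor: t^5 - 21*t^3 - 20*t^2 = (t + 1)*(t^4 - t^3 - 20*t^2) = (t + 1)*(t + 4)*(t^3 - 5*t^2) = (t - 5)*(t + 1)*(t + 4)*(t^2) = t*(t - 5)*(t + 1)*(t + 4)*(t)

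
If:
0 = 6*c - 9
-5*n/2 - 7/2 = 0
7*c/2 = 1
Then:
No Solution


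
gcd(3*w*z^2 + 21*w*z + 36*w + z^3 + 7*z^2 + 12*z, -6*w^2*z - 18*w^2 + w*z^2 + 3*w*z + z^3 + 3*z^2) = 3*w*z + 9*w + z^2 + 3*z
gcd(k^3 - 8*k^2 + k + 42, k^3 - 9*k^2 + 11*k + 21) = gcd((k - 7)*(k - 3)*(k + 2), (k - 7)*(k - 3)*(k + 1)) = k^2 - 10*k + 21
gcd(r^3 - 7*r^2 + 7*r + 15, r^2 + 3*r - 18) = r - 3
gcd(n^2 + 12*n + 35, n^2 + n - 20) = n + 5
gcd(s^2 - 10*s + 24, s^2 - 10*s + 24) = s^2 - 10*s + 24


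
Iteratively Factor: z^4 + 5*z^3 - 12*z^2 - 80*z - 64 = (z + 4)*(z^3 + z^2 - 16*z - 16) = (z + 4)^2*(z^2 - 3*z - 4) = (z + 1)*(z + 4)^2*(z - 4)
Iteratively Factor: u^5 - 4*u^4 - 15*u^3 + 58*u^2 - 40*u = (u)*(u^4 - 4*u^3 - 15*u^2 + 58*u - 40) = u*(u - 2)*(u^3 - 2*u^2 - 19*u + 20) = u*(u - 2)*(u - 1)*(u^2 - u - 20) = u*(u - 2)*(u - 1)*(u + 4)*(u - 5)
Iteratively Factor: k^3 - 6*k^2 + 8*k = (k - 2)*(k^2 - 4*k) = k*(k - 2)*(k - 4)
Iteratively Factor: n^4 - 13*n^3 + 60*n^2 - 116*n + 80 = (n - 4)*(n^3 - 9*n^2 + 24*n - 20) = (n - 4)*(n - 2)*(n^2 - 7*n + 10) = (n - 4)*(n - 2)^2*(n - 5)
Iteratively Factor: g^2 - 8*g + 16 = (g - 4)*(g - 4)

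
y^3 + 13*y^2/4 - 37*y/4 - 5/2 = (y - 2)*(y + 1/4)*(y + 5)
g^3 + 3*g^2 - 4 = (g - 1)*(g + 2)^2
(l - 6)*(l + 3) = l^2 - 3*l - 18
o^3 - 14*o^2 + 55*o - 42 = (o - 7)*(o - 6)*(o - 1)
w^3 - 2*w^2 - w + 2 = (w - 2)*(w - 1)*(w + 1)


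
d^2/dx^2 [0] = 0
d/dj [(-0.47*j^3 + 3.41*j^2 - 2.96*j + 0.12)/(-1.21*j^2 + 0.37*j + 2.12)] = (0.5687*j^4 - 0.347799999999999*j^3 - 5.3091*j^2 + 14.7488*j - 6.3196)/(1.4641*j^4 - 0.8954*j^3 - 4.9935*j^2 + 1.5688*j + 4.4944)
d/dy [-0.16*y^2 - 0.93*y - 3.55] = -0.32*y - 0.93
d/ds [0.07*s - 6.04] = 0.0700000000000000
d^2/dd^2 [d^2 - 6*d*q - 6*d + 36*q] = 2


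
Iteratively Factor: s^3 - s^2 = (s - 1)*(s^2) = s*(s - 1)*(s)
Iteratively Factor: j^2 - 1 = (j - 1)*(j + 1)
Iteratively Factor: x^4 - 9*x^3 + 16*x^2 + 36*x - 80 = (x + 2)*(x^3 - 11*x^2 + 38*x - 40) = (x - 2)*(x + 2)*(x^2 - 9*x + 20) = (x - 4)*(x - 2)*(x + 2)*(x - 5)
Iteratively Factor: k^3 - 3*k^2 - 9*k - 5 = (k + 1)*(k^2 - 4*k - 5) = (k - 5)*(k + 1)*(k + 1)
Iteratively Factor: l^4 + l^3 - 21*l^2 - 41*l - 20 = (l + 4)*(l^3 - 3*l^2 - 9*l - 5) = (l - 5)*(l + 4)*(l^2 + 2*l + 1) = (l - 5)*(l + 1)*(l + 4)*(l + 1)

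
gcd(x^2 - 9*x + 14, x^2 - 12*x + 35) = x - 7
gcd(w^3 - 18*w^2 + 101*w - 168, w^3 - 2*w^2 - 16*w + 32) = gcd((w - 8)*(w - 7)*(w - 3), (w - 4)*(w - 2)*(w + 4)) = 1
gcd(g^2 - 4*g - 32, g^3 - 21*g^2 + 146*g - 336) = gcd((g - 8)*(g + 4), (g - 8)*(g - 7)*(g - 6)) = g - 8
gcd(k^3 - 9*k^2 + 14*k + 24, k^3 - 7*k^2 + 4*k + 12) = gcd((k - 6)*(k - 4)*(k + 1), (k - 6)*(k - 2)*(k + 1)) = k^2 - 5*k - 6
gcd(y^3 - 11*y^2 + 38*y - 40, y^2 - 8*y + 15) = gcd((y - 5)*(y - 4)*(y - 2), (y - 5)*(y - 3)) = y - 5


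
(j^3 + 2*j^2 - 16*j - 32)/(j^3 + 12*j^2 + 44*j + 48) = (j - 4)/(j + 6)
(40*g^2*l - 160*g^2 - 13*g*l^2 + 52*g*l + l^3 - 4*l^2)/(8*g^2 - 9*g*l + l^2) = (5*g*l - 20*g - l^2 + 4*l)/(g - l)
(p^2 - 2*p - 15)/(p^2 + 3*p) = (p - 5)/p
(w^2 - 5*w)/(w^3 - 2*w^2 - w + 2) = w*(w - 5)/(w^3 - 2*w^2 - w + 2)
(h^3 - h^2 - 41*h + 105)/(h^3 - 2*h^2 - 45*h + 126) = (h - 5)/(h - 6)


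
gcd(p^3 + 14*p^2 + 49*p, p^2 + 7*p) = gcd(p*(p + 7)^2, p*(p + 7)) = p^2 + 7*p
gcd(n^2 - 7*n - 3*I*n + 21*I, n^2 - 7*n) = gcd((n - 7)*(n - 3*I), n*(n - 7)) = n - 7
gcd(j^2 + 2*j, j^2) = j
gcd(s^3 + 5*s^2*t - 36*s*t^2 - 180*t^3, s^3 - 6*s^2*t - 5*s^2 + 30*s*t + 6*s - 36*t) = s - 6*t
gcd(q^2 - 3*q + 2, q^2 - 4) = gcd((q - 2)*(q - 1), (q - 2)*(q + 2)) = q - 2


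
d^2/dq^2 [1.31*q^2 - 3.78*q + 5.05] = 2.62000000000000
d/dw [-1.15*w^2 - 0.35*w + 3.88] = -2.3*w - 0.35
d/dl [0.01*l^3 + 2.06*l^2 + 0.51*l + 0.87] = 0.03*l^2 + 4.12*l + 0.51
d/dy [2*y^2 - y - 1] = 4*y - 1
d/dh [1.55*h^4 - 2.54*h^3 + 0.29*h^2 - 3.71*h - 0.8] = 6.2*h^3 - 7.62*h^2 + 0.58*h - 3.71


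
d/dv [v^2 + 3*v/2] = 2*v + 3/2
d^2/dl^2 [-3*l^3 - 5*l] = -18*l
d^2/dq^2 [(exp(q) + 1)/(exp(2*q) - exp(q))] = (exp(3*q) + 5*exp(2*q) - 3*exp(q) + 1)*exp(-q)/(exp(3*q) - 3*exp(2*q) + 3*exp(q) - 1)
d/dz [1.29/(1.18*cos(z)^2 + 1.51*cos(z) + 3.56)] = (3.0444*cos(z) + 1.9479)*sin(z)/(1.18*cos(z)^2 + 1.51*cos(z) + 3.56)^2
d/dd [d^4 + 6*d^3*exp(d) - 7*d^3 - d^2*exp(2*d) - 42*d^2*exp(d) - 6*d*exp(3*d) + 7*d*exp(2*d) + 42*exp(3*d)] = 6*d^3*exp(d) + 4*d^3 - 2*d^2*exp(2*d) - 24*d^2*exp(d) - 21*d^2 - 18*d*exp(3*d) + 12*d*exp(2*d) - 84*d*exp(d) + 120*exp(3*d) + 7*exp(2*d)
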